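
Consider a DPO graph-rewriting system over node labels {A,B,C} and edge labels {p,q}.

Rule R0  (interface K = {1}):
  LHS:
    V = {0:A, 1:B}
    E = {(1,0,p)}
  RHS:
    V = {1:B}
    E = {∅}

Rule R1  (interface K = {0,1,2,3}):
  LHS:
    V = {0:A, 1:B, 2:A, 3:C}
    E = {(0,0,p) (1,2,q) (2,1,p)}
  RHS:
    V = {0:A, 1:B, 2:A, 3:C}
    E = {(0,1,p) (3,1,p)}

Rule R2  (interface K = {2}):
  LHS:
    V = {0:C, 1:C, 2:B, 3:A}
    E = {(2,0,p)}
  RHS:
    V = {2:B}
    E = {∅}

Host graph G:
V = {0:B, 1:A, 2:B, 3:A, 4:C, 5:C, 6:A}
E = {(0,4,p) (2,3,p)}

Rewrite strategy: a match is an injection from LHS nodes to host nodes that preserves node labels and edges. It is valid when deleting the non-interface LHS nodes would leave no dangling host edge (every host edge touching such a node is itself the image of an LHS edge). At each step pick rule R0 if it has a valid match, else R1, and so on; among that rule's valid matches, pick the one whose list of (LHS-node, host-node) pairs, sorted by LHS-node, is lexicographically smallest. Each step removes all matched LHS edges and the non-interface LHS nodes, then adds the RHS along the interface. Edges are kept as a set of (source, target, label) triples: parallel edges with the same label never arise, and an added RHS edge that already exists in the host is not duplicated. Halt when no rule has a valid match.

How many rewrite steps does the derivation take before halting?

start.  V:7 E:2  edges: 0-p->4 2-p->3
1. fire R0 via {0↦3, 1↦2}  →  V:6 E:1  edges: 0-p->4
2. fire R2 via {0↦4, 1↦5, 2↦0, 3↦1}  →  V:3 E:0  edges: ∅
halt: no rule applies after step 2

Answer: 2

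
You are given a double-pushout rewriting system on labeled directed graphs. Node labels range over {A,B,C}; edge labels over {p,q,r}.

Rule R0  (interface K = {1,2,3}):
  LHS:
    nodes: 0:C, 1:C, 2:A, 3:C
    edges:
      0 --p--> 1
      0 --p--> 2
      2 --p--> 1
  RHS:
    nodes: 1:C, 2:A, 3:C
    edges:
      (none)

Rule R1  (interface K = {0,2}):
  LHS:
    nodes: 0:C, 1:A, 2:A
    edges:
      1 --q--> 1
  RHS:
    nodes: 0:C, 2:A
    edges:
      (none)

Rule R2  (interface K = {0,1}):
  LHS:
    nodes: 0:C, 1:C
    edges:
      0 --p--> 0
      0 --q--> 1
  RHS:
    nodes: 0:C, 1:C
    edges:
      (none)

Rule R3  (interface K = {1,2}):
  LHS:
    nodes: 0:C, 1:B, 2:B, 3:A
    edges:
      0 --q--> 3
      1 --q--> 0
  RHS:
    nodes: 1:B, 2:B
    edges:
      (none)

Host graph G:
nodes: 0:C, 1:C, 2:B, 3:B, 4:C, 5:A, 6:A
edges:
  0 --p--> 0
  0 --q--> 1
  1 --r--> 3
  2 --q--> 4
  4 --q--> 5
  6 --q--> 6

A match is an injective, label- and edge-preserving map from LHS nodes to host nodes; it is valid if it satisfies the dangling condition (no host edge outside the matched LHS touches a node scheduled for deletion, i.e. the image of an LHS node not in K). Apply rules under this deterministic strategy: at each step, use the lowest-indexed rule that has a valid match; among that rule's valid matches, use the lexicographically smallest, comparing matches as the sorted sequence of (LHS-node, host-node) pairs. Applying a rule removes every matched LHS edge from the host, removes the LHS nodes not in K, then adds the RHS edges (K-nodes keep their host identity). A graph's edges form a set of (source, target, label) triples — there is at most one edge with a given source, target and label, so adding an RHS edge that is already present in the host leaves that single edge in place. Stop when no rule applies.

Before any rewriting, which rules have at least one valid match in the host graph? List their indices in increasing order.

R0: no valid match — LHS pattern not found
R1: 3 valid matches — {0↦0, 1↦6, 2↦5}, {0↦1, 1↦6, 2↦5}, {0↦4, 1↦6, 2↦5}
R2: 1 valid match — {0↦0, 1↦1}
R3: 1 valid match — {0↦4, 1↦2, 2↦3, 3↦5}

Answer: [R1,R2,R3]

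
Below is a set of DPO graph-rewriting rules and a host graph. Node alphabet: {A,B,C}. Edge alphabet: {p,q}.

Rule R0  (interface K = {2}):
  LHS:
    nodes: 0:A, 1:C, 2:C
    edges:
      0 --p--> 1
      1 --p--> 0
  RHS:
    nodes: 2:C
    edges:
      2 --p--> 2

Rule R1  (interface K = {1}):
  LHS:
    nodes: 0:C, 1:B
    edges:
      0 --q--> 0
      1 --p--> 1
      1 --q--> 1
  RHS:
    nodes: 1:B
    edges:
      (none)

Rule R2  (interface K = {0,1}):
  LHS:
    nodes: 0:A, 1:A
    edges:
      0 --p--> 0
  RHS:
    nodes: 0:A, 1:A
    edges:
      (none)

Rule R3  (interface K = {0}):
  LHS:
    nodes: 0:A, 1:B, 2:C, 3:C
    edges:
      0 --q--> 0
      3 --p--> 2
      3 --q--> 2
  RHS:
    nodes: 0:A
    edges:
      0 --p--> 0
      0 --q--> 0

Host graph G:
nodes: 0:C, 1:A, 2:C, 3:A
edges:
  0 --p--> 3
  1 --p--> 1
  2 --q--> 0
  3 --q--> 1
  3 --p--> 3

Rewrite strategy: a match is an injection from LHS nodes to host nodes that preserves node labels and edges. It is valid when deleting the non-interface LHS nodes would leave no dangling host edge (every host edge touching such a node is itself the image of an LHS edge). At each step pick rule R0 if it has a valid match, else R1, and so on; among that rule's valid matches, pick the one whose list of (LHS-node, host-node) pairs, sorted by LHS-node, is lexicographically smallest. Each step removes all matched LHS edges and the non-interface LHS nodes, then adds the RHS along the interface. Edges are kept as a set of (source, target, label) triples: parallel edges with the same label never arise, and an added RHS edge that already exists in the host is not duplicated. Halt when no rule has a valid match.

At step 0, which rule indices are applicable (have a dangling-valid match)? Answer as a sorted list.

R0: no valid match — LHS pattern not found
R1: no valid match — LHS pattern not found
R2: 2 valid matches — {0↦1, 1↦3}, {0↦3, 1↦1}
R3: no valid match — LHS pattern not found

Answer: [R2]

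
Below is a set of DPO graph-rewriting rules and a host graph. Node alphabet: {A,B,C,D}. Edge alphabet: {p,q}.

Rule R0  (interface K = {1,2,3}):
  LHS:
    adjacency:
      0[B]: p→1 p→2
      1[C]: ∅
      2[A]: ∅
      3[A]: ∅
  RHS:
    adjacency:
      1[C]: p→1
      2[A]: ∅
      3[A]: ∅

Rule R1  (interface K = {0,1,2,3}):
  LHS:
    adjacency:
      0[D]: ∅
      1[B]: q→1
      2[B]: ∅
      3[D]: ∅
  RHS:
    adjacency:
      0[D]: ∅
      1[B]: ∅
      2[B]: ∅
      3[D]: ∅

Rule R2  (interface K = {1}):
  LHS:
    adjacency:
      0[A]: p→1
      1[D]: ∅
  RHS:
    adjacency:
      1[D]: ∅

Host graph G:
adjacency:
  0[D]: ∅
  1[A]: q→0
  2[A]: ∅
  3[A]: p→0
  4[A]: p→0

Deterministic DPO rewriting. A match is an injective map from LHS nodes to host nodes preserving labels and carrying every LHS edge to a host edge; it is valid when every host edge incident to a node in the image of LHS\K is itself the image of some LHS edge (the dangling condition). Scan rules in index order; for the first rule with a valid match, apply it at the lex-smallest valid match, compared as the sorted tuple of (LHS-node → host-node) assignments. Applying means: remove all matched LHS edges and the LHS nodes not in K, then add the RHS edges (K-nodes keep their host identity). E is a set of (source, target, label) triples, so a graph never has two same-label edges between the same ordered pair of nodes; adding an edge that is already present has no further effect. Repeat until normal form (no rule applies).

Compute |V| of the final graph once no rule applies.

start.  V:5 E:3  edges: 1-q->0 3-p->0 4-p->0
1. fire R2 via {0↦3, 1↦0}  →  V:4 E:2  edges: 1-q->0 4-p->0
2. fire R2 via {0↦4, 1↦0}  →  V:3 E:1  edges: 1-q->0
normal form: no rule applies after step 2
NF nodes: {0:D, 1:A, 2:A}

Answer: 3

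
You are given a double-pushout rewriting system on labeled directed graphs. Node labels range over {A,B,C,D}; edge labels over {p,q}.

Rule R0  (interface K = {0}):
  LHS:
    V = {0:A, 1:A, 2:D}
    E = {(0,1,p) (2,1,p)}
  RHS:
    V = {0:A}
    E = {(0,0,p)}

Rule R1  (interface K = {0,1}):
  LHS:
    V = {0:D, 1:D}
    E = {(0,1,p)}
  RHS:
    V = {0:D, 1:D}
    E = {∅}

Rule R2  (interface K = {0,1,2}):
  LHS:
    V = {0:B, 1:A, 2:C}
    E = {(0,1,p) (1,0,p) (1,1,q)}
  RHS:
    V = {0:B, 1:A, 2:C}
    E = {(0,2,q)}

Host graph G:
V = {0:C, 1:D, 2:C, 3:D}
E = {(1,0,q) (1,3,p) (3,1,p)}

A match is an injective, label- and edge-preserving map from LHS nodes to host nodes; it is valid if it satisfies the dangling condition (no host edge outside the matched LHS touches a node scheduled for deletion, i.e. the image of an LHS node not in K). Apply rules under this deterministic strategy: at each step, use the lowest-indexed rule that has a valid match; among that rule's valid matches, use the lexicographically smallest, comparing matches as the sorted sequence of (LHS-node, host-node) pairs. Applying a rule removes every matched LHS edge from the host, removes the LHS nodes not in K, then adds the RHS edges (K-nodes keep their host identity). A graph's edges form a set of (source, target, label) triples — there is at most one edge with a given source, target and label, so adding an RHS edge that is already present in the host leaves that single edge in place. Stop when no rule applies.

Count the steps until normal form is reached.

Answer: 2

Rewrite trace:
initial: |V|=4 |E|=3  E = 1-q->0 1-p->3 3-p->1
step 1: apply R1 at {0↦1, 1↦3}  → |V|=4 |E|=2  E = 1-q->0 3-p->1
step 2: apply R1 at {0↦3, 1↦1}  → |V|=4 |E|=1  E = 1-q->0
halt: no rule applies after step 2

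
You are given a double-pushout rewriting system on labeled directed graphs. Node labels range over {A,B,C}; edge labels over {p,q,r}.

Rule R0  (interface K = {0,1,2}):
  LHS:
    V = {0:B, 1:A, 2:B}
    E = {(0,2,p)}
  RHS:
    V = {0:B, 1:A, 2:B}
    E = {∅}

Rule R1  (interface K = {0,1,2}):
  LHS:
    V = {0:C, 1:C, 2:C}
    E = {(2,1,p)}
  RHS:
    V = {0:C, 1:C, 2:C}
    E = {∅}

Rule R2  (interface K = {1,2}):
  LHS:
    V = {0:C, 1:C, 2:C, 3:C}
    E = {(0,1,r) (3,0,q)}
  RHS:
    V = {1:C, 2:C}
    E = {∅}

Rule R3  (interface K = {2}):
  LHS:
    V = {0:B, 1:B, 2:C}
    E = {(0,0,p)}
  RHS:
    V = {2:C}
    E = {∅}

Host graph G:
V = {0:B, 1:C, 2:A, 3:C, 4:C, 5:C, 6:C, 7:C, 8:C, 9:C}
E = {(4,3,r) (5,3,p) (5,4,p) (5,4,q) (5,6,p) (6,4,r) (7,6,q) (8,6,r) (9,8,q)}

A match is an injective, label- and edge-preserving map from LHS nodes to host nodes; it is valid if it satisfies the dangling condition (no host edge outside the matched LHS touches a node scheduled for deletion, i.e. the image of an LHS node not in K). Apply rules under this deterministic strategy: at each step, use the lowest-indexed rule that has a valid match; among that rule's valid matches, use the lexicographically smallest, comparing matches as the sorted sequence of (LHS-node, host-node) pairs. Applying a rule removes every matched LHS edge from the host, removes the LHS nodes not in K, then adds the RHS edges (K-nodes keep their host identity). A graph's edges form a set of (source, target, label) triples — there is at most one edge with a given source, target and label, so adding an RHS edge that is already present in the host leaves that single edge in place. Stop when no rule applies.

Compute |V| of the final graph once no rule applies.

[0] host  ⇒  10 nodes, 9 edges  {4-r->3 5-p->3 5-p->4 5-q->4 5-p->6 6-r->4 7-q->6 8-r->6 9-q->8}
[1] R1 @ {0↦1, 1↦3, 2↦5}  ⇒  10 nodes, 8 edges  {4-r->3 5-p->4 5-q->4 5-p->6 6-r->4 7-q->6 8-r->6 9-q->8}
[2] R1 @ {0↦1, 1↦4, 2↦5}  ⇒  10 nodes, 7 edges  {4-r->3 5-q->4 5-p->6 6-r->4 7-q->6 8-r->6 9-q->8}
[3] R1 @ {0↦1, 1↦6, 2↦5}  ⇒  10 nodes, 6 edges  {4-r->3 5-q->4 6-r->4 7-q->6 8-r->6 9-q->8}
[4] R2 @ {0↦8, 1↦6, 2↦1, 3↦9}  ⇒  8 nodes, 4 edges  {4-r->3 5-q->4 6-r->4 7-q->6}
[5] R2 @ {0↦6, 1↦4, 2↦1, 3↦7}  ⇒  6 nodes, 2 edges  {4-r->3 5-q->4}
[6] R2 @ {0↦4, 1↦3, 2↦1, 3↦5}  ⇒  4 nodes, 0 edges  {∅}
halt: no rule applies after step 6
NF nodes: {0:B, 1:C, 2:A, 3:C}

Answer: 4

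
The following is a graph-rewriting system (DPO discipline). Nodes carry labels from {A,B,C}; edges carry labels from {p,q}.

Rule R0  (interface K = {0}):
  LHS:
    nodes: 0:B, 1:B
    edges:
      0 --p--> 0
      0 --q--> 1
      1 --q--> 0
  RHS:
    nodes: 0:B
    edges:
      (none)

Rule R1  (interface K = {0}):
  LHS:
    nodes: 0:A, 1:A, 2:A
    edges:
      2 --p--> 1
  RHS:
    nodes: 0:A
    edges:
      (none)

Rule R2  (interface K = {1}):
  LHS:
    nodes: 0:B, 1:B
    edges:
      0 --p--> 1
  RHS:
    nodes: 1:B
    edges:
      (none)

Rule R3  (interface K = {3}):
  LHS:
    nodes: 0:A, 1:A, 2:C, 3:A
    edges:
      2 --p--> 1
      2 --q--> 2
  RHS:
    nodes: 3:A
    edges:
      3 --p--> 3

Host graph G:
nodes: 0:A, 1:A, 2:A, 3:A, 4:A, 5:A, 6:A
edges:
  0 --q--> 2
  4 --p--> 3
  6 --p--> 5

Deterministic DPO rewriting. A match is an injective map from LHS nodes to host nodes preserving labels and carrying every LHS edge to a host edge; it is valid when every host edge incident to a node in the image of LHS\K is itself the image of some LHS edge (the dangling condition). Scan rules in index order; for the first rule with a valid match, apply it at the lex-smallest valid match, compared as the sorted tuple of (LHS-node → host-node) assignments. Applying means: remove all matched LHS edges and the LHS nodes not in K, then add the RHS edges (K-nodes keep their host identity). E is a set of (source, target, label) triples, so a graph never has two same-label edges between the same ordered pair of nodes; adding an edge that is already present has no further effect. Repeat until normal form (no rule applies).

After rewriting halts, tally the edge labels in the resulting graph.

Answer: q:1

Rewrite trace:
[0] host  ⇒  7 nodes, 3 edges  {0-q->2 4-p->3 6-p->5}
[1] R1 @ {0↦0, 1↦3, 2↦4}  ⇒  5 nodes, 2 edges  {0-q->2 6-p->5}
[2] R1 @ {0↦0, 1↦5, 2↦6}  ⇒  3 nodes, 1 edges  {0-q->2}
halt: no rule applies after step 2
NF edges: [(0, 2, 'q')]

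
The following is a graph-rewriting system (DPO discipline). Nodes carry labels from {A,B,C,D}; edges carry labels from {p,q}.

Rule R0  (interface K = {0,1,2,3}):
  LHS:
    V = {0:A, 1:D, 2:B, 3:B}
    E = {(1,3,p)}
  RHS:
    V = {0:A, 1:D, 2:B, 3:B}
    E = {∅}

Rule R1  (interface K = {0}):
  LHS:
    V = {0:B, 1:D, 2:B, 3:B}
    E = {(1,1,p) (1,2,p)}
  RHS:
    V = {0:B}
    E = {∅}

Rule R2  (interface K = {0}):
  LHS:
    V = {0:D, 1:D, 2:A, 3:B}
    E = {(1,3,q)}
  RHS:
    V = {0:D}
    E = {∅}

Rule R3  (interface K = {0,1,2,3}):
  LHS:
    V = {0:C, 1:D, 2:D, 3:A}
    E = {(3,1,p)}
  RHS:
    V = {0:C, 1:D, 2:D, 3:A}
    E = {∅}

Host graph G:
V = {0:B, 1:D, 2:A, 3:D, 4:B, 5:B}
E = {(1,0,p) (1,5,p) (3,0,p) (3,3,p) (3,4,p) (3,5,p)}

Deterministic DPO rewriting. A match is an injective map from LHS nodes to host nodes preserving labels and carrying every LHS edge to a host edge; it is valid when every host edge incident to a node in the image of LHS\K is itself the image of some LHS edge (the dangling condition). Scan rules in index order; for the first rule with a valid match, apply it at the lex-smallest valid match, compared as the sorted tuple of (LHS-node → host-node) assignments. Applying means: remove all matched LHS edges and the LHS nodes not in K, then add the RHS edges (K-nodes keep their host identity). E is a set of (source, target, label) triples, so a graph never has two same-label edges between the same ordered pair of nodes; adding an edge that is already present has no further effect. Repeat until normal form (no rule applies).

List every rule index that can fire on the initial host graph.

R0: 10 valid matches — {0↦2, 1↦1, 2↦0, 3↦5}, {0↦2, 1↦1, 2↦4, 3↦0}, {0↦2, 1↦1, 2↦4, 3↦5} (+7 more)
R1: no valid match — 6 raw matches, all fail dangling condition
R2: no valid match — LHS pattern not found
R3: no valid match — LHS pattern not found

Answer: [R0]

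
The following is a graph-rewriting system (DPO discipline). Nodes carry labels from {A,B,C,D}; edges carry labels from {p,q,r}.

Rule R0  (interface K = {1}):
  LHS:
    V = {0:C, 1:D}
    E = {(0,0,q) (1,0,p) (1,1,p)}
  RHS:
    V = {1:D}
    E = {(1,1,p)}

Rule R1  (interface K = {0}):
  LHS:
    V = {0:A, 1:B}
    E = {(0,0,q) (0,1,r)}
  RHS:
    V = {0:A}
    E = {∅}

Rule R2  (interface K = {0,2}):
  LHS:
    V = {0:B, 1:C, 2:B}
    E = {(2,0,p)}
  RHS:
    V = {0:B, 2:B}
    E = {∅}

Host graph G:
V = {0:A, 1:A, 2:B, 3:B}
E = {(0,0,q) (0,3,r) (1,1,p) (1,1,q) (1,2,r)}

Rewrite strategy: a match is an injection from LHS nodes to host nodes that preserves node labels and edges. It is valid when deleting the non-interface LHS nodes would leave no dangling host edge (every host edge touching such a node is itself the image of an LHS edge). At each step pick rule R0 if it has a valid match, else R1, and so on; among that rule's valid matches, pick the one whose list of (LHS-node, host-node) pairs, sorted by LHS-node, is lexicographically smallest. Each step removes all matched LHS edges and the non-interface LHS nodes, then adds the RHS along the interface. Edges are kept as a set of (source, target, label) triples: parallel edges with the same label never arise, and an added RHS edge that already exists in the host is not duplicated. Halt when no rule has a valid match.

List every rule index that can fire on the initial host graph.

Answer: [R1]

Derivation:
R0: no valid match — LHS pattern not found
R1: 2 valid matches — {0↦0, 1↦3}, {0↦1, 1↦2}
R2: no valid match — LHS pattern not found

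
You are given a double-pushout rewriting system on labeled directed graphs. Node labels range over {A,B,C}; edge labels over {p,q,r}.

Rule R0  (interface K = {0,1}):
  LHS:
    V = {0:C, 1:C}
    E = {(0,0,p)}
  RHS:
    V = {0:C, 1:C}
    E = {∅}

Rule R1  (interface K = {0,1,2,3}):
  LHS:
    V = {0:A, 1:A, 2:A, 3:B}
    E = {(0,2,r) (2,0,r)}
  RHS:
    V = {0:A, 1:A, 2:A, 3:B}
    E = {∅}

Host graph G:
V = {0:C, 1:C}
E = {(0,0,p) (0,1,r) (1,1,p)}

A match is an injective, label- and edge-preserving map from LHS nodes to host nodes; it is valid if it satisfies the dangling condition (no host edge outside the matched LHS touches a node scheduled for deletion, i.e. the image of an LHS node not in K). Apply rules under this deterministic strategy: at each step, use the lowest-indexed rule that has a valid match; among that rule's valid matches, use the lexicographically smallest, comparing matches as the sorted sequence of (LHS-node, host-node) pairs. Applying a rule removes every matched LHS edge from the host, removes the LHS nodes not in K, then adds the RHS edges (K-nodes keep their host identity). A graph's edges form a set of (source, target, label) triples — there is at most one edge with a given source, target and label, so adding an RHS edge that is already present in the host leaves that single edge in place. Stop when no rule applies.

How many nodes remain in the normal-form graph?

start.  V:2 E:3  edges: 0-p->0 0-r->1 1-p->1
1. fire R0 via {0↦0, 1↦1}  →  V:2 E:2  edges: 0-r->1 1-p->1
2. fire R0 via {0↦1, 1↦0}  →  V:2 E:1  edges: 0-r->1
halt: no rule applies after step 2
NF nodes: {0:C, 1:C}

Answer: 2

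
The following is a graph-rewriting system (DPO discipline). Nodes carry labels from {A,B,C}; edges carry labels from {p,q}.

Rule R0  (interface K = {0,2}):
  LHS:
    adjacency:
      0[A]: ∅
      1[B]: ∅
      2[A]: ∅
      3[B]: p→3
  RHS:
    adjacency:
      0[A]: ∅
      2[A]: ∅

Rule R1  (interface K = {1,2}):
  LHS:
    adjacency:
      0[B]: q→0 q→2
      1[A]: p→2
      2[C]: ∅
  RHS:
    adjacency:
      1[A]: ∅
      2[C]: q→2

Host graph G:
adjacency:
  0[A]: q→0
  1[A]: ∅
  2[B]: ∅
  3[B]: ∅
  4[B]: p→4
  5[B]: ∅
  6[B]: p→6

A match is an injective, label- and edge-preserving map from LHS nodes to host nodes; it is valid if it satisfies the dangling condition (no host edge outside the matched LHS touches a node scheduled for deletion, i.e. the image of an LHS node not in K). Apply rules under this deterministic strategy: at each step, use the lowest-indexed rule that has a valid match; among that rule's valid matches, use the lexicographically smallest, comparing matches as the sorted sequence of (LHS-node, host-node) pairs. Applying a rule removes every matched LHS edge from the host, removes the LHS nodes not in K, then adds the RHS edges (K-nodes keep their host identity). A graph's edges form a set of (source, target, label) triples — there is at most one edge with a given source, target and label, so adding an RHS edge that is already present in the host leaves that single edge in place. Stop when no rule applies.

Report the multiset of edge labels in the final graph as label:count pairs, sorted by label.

Answer: q:1

Rewrite trace:
initial: |V|=7 |E|=3  E = 0-q->0 4-p->4 6-p->6
step 1: apply R0 at {0↦0, 1↦2, 2↦1, 3↦4}  → |V|=5 |E|=2  E = 0-q->0 6-p->6
step 2: apply R0 at {0↦0, 1↦3, 2↦1, 3↦6}  → |V|=3 |E|=1  E = 0-q->0
normal form: no rule applies after step 2
NF edges: [(0, 0, 'q')]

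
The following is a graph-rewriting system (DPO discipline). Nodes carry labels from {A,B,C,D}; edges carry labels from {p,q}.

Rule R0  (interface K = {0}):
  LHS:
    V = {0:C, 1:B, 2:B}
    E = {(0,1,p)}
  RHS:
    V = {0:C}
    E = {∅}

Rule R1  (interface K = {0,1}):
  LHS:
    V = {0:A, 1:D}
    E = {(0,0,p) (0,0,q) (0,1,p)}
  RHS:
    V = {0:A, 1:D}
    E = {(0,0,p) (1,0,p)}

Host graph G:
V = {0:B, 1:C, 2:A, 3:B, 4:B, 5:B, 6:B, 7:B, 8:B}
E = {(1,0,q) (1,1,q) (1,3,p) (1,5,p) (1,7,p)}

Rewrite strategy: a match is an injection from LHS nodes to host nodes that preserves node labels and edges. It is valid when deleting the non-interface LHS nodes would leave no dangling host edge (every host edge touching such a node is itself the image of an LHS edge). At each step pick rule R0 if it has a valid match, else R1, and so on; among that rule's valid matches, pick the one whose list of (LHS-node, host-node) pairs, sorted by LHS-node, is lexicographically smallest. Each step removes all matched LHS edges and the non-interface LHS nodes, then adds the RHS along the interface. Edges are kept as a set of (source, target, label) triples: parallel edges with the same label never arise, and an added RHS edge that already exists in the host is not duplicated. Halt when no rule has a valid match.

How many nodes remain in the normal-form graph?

Answer: 3

Rewrite trace:
start.  V:9 E:5  edges: 1-q->0 1-q->1 1-p->3 1-p->5 1-p->7
1. fire R0 via {0↦1, 1↦3, 2↦4}  →  V:7 E:4  edges: 1-q->0 1-q->1 1-p->5 1-p->7
2. fire R0 via {0↦1, 1↦5, 2↦6}  →  V:5 E:3  edges: 1-q->0 1-q->1 1-p->7
3. fire R0 via {0↦1, 1↦7, 2↦8}  →  V:3 E:2  edges: 1-q->0 1-q->1
normal form: no rule applies after step 3
NF nodes: {0:B, 1:C, 2:A}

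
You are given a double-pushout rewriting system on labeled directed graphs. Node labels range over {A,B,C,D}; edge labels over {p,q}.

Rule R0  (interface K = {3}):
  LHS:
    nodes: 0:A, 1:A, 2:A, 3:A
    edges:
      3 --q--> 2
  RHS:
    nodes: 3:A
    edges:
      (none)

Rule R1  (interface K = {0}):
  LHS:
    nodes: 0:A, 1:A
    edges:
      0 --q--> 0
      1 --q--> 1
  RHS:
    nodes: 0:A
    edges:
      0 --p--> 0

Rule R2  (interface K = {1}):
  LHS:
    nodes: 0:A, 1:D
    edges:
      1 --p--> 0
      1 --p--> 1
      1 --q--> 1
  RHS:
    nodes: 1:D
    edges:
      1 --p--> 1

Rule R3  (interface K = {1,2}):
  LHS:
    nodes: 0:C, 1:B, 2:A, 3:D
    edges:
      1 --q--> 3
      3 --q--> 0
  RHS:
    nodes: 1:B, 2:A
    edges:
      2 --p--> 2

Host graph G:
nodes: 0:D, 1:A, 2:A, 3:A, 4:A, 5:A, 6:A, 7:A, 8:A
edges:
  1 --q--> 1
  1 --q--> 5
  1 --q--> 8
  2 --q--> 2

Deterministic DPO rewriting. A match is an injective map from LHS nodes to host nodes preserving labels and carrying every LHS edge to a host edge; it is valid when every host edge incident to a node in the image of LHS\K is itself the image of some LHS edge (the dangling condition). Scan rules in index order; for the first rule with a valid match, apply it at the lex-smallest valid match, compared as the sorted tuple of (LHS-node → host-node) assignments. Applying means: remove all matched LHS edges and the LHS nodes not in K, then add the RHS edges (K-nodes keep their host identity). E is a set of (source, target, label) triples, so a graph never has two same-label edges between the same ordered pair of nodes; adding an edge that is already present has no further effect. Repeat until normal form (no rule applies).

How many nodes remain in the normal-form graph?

Answer: 2

Steps:
start.  V:9 E:4  edges: 1-q->1 1-q->5 1-q->8 2-q->2
1. fire R0 via {0↦3, 1↦4, 2↦5, 3↦1}  →  V:6 E:3  edges: 1-q->1 1-q->8 2-q->2
2. fire R0 via {0↦6, 1↦7, 2↦8, 3↦1}  →  V:3 E:2  edges: 1-q->1 2-q->2
3. fire R1 via {0↦1, 1↦2}  →  V:2 E:1  edges: 1-p->1
normal form: no rule applies after step 3
NF nodes: {0:D, 1:A}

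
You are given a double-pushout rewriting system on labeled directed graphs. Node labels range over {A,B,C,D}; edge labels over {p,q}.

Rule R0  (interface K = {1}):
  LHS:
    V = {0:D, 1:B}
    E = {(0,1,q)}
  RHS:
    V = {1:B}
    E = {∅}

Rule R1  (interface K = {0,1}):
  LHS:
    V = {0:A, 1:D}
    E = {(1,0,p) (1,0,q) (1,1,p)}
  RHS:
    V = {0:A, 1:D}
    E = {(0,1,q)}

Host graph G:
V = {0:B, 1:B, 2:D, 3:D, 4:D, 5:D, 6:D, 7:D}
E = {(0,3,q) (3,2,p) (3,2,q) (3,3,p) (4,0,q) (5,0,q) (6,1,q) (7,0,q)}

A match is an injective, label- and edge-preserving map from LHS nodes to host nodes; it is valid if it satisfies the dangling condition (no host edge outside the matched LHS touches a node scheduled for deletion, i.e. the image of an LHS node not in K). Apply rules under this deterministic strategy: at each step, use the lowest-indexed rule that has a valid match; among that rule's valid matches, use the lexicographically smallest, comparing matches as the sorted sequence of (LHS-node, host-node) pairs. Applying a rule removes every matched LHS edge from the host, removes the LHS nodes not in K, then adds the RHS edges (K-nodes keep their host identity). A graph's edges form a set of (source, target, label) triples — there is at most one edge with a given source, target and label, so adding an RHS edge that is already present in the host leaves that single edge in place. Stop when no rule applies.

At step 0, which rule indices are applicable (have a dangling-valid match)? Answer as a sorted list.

R0: 4 valid matches — {0↦4, 1↦0}, {0↦5, 1↦0}, {0↦6, 1↦1} (+1 more)
R1: no valid match — LHS pattern not found

Answer: [R0]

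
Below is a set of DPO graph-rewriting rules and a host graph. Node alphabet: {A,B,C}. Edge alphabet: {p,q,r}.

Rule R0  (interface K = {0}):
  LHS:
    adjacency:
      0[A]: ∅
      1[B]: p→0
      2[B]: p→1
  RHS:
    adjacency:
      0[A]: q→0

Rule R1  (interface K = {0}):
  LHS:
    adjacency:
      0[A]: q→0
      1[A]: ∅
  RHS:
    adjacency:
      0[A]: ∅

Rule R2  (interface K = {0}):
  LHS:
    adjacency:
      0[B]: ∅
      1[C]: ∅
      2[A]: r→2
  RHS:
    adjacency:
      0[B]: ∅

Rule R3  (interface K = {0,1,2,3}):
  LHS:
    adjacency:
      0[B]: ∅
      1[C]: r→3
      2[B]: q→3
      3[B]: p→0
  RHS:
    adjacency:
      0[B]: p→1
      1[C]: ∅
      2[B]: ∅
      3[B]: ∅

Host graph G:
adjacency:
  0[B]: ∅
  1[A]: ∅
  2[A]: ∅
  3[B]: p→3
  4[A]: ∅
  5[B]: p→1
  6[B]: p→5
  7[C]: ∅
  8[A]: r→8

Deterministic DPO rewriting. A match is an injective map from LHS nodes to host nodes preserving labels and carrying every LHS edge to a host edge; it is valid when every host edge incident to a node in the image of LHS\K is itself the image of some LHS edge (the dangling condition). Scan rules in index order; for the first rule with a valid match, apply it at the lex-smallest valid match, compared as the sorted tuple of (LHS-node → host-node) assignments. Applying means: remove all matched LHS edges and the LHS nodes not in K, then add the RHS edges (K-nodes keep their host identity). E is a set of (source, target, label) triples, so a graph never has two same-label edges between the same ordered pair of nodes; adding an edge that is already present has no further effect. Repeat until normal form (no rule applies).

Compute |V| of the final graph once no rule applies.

Answer: 4

Derivation:
[0] host  ⇒  9 nodes, 4 edges  {3-p->3 5-p->1 6-p->5 8-r->8}
[1] R0 @ {0↦1, 1↦5, 2↦6}  ⇒  7 nodes, 3 edges  {1-q->1 3-p->3 8-r->8}
[2] R1 @ {0↦1, 1↦2}  ⇒  6 nodes, 2 edges  {3-p->3 8-r->8}
[3] R2 @ {0↦0, 1↦7, 2↦8}  ⇒  4 nodes, 1 edges  {3-p->3}
halt: no rule applies after step 3
NF nodes: {0:B, 1:A, 3:B, 4:A}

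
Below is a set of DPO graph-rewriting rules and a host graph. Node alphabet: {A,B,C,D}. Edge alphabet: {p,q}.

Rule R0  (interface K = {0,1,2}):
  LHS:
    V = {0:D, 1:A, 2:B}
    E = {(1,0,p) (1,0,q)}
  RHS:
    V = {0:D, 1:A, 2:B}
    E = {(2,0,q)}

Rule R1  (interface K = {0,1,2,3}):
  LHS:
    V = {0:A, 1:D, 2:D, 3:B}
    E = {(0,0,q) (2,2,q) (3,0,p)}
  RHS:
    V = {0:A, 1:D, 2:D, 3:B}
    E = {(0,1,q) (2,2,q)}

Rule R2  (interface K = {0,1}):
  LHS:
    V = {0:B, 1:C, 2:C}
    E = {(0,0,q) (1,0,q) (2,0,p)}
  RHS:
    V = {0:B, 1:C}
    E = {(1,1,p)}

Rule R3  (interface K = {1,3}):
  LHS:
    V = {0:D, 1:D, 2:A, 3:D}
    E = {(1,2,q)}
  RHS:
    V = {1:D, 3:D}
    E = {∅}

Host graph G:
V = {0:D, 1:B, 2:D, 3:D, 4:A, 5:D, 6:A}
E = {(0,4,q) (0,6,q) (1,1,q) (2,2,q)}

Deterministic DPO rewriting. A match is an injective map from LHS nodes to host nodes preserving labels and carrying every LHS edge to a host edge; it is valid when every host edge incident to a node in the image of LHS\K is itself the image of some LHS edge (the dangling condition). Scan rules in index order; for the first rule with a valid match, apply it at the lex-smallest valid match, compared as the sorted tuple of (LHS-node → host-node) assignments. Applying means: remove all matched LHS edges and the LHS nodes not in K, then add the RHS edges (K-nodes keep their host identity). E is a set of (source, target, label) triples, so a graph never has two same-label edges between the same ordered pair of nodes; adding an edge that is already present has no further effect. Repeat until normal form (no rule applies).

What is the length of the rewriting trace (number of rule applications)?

initial: |V|=7 |E|=4  E = 0-q->4 0-q->6 1-q->1 2-q->2
step 1: apply R3 at {0↦3, 1↦0, 2↦4, 3↦2}  → |V|=5 |E|=3  E = 0-q->6 1-q->1 2-q->2
step 2: apply R3 at {0↦5, 1↦0, 2↦6, 3↦2}  → |V|=3 |E|=2  E = 1-q->1 2-q->2
halt: no rule applies after step 2

Answer: 2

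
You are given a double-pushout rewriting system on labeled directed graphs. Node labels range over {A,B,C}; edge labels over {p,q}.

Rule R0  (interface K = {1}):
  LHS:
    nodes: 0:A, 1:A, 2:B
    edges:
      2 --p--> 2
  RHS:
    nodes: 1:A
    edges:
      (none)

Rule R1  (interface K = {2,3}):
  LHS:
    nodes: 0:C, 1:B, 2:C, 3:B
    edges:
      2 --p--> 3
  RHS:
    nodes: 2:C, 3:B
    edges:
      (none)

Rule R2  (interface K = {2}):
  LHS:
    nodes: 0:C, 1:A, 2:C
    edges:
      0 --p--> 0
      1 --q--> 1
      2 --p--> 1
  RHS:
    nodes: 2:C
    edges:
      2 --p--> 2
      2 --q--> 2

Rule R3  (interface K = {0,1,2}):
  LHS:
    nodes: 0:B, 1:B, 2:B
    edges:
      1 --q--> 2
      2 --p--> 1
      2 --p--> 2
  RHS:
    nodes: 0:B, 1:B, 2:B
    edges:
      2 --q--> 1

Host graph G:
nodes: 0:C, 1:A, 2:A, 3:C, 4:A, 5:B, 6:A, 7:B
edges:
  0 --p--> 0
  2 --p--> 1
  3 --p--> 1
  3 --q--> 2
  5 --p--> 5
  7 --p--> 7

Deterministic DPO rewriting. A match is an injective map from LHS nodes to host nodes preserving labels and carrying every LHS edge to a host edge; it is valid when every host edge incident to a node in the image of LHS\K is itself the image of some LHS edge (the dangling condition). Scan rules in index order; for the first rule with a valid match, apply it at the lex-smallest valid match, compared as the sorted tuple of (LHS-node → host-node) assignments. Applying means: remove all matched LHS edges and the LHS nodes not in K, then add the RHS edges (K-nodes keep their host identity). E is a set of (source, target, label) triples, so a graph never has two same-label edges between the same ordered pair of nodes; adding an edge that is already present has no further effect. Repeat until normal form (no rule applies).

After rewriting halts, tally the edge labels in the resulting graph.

start.  V:8 E:6  edges: 0-p->0 2-p->1 3-p->1 3-q->2 5-p->5 7-p->7
1. fire R0 via {0↦4, 1↦1, 2↦5}  →  V:6 E:5  edges: 0-p->0 2-p->1 3-p->1 3-q->2 7-p->7
2. fire R0 via {0↦6, 1↦1, 2↦7}  →  V:4 E:4  edges: 0-p->0 2-p->1 3-p->1 3-q->2
normal form: no rule applies after step 2
NF edges: [(0, 0, 'p'), (2, 1, 'p'), (3, 1, 'p'), (3, 2, 'q')]

Answer: p:3 q:1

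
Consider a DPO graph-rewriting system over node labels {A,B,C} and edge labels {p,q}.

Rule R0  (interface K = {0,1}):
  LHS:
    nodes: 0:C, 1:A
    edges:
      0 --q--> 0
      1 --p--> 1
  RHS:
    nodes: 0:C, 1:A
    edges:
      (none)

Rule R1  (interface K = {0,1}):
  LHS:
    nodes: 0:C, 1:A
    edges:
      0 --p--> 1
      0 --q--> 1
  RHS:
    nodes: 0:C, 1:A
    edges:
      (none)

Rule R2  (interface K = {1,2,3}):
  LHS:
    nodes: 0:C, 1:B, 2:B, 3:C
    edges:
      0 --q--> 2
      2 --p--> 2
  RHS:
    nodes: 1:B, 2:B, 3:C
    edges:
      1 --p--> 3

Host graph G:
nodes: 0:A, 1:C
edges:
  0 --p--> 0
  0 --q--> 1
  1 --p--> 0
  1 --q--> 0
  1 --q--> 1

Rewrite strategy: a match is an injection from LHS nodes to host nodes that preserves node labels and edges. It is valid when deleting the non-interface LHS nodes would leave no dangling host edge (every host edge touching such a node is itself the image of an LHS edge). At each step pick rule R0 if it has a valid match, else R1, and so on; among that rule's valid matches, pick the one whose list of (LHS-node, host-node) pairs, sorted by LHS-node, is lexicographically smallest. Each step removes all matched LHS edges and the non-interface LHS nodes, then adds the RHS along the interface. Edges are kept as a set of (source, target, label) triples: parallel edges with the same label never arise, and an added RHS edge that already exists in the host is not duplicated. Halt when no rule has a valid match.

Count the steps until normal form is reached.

Answer: 2

Rewrite trace:
start.  V:2 E:5  edges: 0-p->0 0-q->1 1-p->0 1-q->0 1-q->1
1. fire R0 via {0↦1, 1↦0}  →  V:2 E:3  edges: 0-q->1 1-p->0 1-q->0
2. fire R1 via {0↦1, 1↦0}  →  V:2 E:1  edges: 0-q->1
normal form: no rule applies after step 2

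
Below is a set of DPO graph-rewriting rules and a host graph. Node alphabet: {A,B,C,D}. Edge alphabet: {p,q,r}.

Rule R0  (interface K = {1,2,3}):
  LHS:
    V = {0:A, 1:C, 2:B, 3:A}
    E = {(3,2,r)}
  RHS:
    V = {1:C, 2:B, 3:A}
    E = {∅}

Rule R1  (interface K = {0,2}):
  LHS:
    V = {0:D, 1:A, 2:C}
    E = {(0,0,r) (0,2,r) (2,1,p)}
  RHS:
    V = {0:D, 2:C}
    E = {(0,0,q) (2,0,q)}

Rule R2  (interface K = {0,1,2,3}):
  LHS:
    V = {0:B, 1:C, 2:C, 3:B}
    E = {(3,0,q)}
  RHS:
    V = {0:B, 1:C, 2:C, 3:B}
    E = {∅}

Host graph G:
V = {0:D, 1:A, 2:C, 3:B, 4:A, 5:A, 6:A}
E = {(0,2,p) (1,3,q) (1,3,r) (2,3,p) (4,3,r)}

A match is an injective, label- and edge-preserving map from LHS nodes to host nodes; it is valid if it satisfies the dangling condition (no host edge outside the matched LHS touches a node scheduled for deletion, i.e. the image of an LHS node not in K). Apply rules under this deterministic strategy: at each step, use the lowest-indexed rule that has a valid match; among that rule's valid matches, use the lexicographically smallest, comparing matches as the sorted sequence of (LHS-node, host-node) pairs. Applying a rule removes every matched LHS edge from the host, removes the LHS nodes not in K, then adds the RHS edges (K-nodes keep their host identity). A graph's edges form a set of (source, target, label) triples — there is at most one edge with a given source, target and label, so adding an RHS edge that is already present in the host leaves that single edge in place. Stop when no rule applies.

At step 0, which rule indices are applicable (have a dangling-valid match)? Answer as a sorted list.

R0: 4 valid matches — {0↦5, 1↦2, 2↦3, 3↦1}, {0↦5, 1↦2, 2↦3, 3↦4}, {0↦6, 1↦2, 2↦3, 3↦1} (+1 more)
R1: no valid match — LHS pattern not found
R2: no valid match — LHS pattern not found

Answer: [R0]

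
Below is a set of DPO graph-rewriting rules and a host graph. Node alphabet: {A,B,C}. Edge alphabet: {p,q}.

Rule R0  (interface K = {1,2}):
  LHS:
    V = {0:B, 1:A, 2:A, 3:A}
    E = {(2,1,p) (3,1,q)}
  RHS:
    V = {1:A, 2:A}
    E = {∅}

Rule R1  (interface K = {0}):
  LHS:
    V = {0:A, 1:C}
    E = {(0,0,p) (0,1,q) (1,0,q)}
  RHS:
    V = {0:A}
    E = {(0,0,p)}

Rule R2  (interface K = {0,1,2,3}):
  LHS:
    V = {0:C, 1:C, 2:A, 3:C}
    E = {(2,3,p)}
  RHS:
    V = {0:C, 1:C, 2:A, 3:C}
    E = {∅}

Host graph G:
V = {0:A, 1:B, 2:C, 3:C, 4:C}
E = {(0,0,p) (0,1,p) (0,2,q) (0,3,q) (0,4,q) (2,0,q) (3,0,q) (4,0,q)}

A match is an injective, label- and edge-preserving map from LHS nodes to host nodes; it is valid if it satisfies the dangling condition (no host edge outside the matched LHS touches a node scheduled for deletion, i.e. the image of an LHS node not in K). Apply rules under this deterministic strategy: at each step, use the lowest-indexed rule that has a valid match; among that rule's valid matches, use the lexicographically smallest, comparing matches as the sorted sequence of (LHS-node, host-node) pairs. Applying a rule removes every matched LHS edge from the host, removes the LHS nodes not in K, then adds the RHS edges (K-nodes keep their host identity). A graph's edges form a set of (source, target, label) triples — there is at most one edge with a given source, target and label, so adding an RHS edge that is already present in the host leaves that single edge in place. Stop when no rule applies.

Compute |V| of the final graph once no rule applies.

start.  V:5 E:8  edges: 0-p->0 0-p->1 0-q->2 0-q->3 0-q->4 2-q->0 3-q->0 4-q->0
1. fire R1 via {0↦0, 1↦2}  →  V:4 E:6  edges: 0-p->0 0-p->1 0-q->3 0-q->4 3-q->0 4-q->0
2. fire R1 via {0↦0, 1↦3}  →  V:3 E:4  edges: 0-p->0 0-p->1 0-q->4 4-q->0
3. fire R1 via {0↦0, 1↦4}  →  V:2 E:2  edges: 0-p->0 0-p->1
halt: no rule applies after step 3
NF nodes: {0:A, 1:B}

Answer: 2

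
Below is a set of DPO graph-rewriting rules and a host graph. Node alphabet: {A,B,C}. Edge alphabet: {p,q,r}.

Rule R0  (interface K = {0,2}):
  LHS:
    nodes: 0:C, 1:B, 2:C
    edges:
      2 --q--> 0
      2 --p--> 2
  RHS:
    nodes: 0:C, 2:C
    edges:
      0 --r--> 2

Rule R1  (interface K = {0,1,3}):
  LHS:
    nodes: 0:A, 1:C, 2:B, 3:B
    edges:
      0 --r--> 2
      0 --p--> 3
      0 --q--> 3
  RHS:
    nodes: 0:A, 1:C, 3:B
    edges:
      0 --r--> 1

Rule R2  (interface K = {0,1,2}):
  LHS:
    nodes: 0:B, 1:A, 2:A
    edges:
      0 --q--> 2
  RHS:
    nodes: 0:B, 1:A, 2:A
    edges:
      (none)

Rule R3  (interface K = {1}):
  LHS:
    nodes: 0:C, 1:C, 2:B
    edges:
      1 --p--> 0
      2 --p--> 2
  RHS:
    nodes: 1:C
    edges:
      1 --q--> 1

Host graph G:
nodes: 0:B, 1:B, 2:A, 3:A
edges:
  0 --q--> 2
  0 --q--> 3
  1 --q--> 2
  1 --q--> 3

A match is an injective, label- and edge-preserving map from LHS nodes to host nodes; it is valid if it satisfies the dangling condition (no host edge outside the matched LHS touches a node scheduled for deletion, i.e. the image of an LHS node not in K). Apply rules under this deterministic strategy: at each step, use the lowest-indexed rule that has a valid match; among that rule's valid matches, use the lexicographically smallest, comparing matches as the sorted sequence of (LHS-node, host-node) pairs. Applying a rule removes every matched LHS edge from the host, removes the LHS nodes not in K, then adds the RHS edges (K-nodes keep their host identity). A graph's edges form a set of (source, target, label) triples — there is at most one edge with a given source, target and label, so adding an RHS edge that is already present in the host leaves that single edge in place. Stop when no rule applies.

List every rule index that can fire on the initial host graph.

R0: no valid match — LHS pattern not found
R1: no valid match — LHS pattern not found
R2: 4 valid matches — {0↦0, 1↦2, 2↦3}, {0↦0, 1↦3, 2↦2}, {0↦1, 1↦2, 2↦3} (+1 more)
R3: no valid match — LHS pattern not found

Answer: [R2]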